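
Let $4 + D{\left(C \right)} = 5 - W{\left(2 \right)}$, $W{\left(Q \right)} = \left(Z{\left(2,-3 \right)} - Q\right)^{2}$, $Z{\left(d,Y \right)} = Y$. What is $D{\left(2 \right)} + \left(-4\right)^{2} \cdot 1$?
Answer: $-8$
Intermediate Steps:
$W{\left(Q \right)} = \left(-3 - Q\right)^{2}$
$D{\left(C \right)} = -24$ ($D{\left(C \right)} = -4 + \left(5 - \left(3 + 2\right)^{2}\right) = -4 + \left(5 - 5^{2}\right) = -4 + \left(5 - 25\right) = -4 - 20 = -24$)
$D{\left(2 \right)} + \left(-4\right)^{2} \cdot 1 = -24 + \left(-4\right)^{2} \cdot 1 = -24 + 16 \cdot 1 = -24 + 16 = -8$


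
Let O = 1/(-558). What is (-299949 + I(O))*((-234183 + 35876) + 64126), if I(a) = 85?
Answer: 40236051384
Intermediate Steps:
O = -1/558 ≈ -0.0017921
(-299949 + I(O))*((-234183 + 35876) + 64126) = (-299949 + 85)*((-234183 + 35876) + 64126) = -299864*(-198307 + 64126) = -299864*(-134181) = 40236051384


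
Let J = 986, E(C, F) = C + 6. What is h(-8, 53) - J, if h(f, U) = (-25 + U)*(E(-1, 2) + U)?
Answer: 638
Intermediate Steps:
E(C, F) = 6 + C
h(f, U) = (-25 + U)*(5 + U) (h(f, U) = (-25 + U)*((6 - 1) + U) = (-25 + U)*(5 + U))
h(-8, 53) - J = (-125 + 53**2 - 20*53) - 1*986 = (-125 + 2809 - 1060) - 986 = 1624 - 986 = 638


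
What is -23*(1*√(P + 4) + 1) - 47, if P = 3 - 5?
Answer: -70 - 23*√2 ≈ -102.53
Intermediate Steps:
P = -2
-23*(1*√(P + 4) + 1) - 47 = -23*(1*√(-2 + 4) + 1) - 47 = -23*(1*√2 + 1) - 47 = -23*(√2 + 1) - 47 = -23*(1 + √2) - 47 = (-23 - 23*√2) - 47 = -70 - 23*√2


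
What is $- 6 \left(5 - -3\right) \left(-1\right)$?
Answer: $48$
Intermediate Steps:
$- 6 \left(5 - -3\right) \left(-1\right) = - 6 \left(5 + 3\right) \left(-1\right) = \left(-6\right) 8 \left(-1\right) = \left(-48\right) \left(-1\right) = 48$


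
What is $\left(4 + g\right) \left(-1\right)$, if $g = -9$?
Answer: $5$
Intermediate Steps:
$\left(4 + g\right) \left(-1\right) = \left(4 - 9\right) \left(-1\right) = \left(-5\right) \left(-1\right) = 5$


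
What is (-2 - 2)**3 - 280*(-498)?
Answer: 139376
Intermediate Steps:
(-2 - 2)**3 - 280*(-498) = (-4)**3 + 139440 = -64 + 139440 = 139376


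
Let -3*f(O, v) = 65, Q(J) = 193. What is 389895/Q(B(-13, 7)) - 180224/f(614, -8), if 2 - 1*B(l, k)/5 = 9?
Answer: 129692871/12545 ≈ 10338.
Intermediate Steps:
B(l, k) = -35 (B(l, k) = 10 - 5*9 = 10 - 45 = -35)
f(O, v) = -65/3 (f(O, v) = -⅓*65 = -65/3)
389895/Q(B(-13, 7)) - 180224/f(614, -8) = 389895/193 - 180224/(-65/3) = 389895*(1/193) - 180224*(-3/65) = 389895/193 + 540672/65 = 129692871/12545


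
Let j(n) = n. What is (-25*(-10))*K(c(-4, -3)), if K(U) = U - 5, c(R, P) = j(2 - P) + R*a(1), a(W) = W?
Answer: -1000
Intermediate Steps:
c(R, P) = 2 + R - P (c(R, P) = (2 - P) + R*1 = (2 - P) + R = 2 + R - P)
K(U) = -5 + U
(-25*(-10))*K(c(-4, -3)) = (-25*(-10))*(-5 + (2 - 4 - 1*(-3))) = 250*(-5 + (2 - 4 + 3)) = 250*(-5 + 1) = 250*(-4) = -1000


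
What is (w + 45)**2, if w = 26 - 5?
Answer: 4356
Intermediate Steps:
w = 21
(w + 45)**2 = (21 + 45)**2 = 66**2 = 4356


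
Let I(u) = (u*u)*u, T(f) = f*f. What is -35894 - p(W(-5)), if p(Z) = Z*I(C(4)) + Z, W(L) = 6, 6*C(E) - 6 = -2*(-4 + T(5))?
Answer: -34604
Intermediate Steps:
T(f) = f²
C(E) = -6 (C(E) = 1 + (-2*(-4 + 5²))/6 = 1 + (-2*(-4 + 25))/6 = 1 + (-2*21)/6 = 1 + (⅙)*(-42) = 1 - 7 = -6)
I(u) = u³ (I(u) = u²*u = u³)
p(Z) = -215*Z (p(Z) = Z*(-6)³ + Z = Z*(-216) + Z = -216*Z + Z = -215*Z)
-35894 - p(W(-5)) = -35894 - (-215)*6 = -35894 - 1*(-1290) = -35894 + 1290 = -34604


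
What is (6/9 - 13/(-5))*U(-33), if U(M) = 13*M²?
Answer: 231231/5 ≈ 46246.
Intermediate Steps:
(6/9 - 13/(-5))*U(-33) = (6/9 - 13/(-5))*(13*(-33)²) = (6*(⅑) - 13*(-⅕))*(13*1089) = (⅔ + 13/5)*14157 = (49/15)*14157 = 231231/5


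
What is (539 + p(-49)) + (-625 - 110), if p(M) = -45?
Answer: -241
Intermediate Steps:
(539 + p(-49)) + (-625 - 110) = (539 - 45) + (-625 - 110) = 494 - 735 = -241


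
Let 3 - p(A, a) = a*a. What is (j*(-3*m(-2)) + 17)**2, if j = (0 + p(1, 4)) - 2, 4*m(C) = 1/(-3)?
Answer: 2809/16 ≈ 175.56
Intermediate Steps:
p(A, a) = 3 - a**2 (p(A, a) = 3 - a*a = 3 - a**2)
m(C) = -1/12 (m(C) = (1/4)/(-3) = (1/4)*(-1/3) = -1/12)
j = -15 (j = (0 + (3 - 1*4**2)) - 2 = (0 + (3 - 1*16)) - 2 = (0 + (3 - 16)) - 2 = (0 - 13) - 2 = -13 - 2 = -15)
(j*(-3*m(-2)) + 17)**2 = (-(-45)*(-1)/12 + 17)**2 = (-15*1/4 + 17)**2 = (-15/4 + 17)**2 = (53/4)**2 = 2809/16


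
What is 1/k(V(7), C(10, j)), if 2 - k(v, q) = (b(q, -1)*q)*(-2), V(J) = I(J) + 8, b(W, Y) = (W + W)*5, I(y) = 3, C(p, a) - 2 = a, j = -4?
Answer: 1/82 ≈ 0.012195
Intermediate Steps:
C(p, a) = 2 + a
b(W, Y) = 10*W (b(W, Y) = (2*W)*5 = 10*W)
V(J) = 11 (V(J) = 3 + 8 = 11)
k(v, q) = 2 + 20*q**2 (k(v, q) = 2 - (10*q)*q*(-2) = 2 - 10*q**2*(-2) = 2 - (-20)*q**2 = 2 + 20*q**2)
1/k(V(7), C(10, j)) = 1/(2 + 20*(2 - 4)**2) = 1/(2 + 20*(-2)**2) = 1/(2 + 20*4) = 1/(2 + 80) = 1/82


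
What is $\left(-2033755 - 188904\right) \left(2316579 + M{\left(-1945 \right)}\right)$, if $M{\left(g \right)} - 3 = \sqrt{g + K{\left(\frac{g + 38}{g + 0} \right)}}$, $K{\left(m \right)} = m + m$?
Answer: $-5148971831538 - \frac{2222659 i \sqrt{7350565395}}{1945} \approx -5.149 \cdot 10^{12} - 9.7975 \cdot 10^{7} i$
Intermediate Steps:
$K{\left(m \right)} = 2 m$
$M{\left(g \right)} = 3 + \sqrt{g + \frac{2 \left(38 + g\right)}{g}}$ ($M{\left(g \right)} = 3 + \sqrt{g + 2 \frac{g + 38}{g + 0}} = 3 + \sqrt{g + 2 \frac{38 + g}{g}} = 3 + \sqrt{g + \frac{2 \left(38 + g\right)}{g}}$)
$\left(-2033755 - 188904\right) \left(2316579 + M{\left(-1945 \right)}\right) = \left(-2033755 - 188904\right) \left(2316579 + \left(3 + \sqrt{2 - 1945 + \frac{76}{-1945}}\right)\right) = - 2222659 \left(2316579 + \left(3 + \sqrt{2 - 1945 + 76 \left(- \frac{1}{1945}\right)}\right)\right) = - 2222659 \left(2316579 + \left(3 + \sqrt{2 - 1945 - \frac{76}{1945}}\right)\right) = - 2222659 \left(2316579 + \left(3 + \sqrt{- \frac{3779211}{1945}}\right)\right) = - 2222659 \left(2316579 + \left(3 + \frac{i \sqrt{7350565395}}{1945}\right)\right) = - 2222659 \left(2316582 + \frac{i \sqrt{7350565395}}{1945}\right) = -5148971831538 - \frac{2222659 i \sqrt{7350565395}}{1945}$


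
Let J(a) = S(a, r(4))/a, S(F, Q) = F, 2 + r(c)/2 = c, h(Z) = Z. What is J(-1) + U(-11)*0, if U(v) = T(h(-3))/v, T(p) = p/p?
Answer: 1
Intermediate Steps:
r(c) = -4 + 2*c
T(p) = 1
U(v) = 1/v
J(a) = 1 (J(a) = a/a = 1)
J(-1) + U(-11)*0 = 1 + 0/(-11) = 1 - 1/11*0 = 1 + 0 = 1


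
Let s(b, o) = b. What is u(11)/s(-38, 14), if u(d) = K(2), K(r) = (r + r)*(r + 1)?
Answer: -6/19 ≈ -0.31579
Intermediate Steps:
K(r) = 2*r*(1 + r) (K(r) = (2*r)*(1 + r) = 2*r*(1 + r))
u(d) = 12 (u(d) = 2*2*(1 + 2) = 2*2*3 = 12)
u(11)/s(-38, 14) = 12/(-38) = 12*(-1/38) = -6/19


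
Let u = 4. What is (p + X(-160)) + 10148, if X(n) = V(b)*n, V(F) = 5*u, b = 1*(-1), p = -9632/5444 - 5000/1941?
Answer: 18343059620/2641701 ≈ 6943.7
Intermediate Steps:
p = -11478928/2641701 (p = -9632*1/5444 - 5000*1/1941 = -2408/1361 - 5000/1941 = -11478928/2641701 ≈ -4.3453)
b = -1
V(F) = 20 (V(F) = 5*4 = 20)
X(n) = 20*n
(p + X(-160)) + 10148 = (-11478928/2641701 + 20*(-160)) + 10148 = (-11478928/2641701 - 3200) + 10148 = -8464922128/2641701 + 10148 = 18343059620/2641701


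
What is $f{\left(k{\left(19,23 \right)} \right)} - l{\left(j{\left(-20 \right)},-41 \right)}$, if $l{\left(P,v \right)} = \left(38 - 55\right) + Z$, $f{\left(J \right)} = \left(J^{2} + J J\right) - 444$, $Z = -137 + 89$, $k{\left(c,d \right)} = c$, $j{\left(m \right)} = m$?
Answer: $343$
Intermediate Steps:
$Z = -48$
$f{\left(J \right)} = -444 + 2 J^{2}$ ($f{\left(J \right)} = \left(J^{2} + J^{2}\right) - 444 = 2 J^{2} - 444 = -444 + 2 J^{2}$)
$l{\left(P,v \right)} = -65$ ($l{\left(P,v \right)} = \left(38 - 55\right) - 48 = -17 - 48 = -65$)
$f{\left(k{\left(19,23 \right)} \right)} - l{\left(j{\left(-20 \right)},-41 \right)} = \left(-444 + 2 \cdot 19^{2}\right) - -65 = \left(-444 + 2 \cdot 361\right) + 65 = \left(-444 + 722\right) + 65 = 278 + 65 = 343$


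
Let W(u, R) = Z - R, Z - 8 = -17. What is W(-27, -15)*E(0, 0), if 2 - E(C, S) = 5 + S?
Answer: -18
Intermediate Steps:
Z = -9 (Z = 8 - 17 = -9)
E(C, S) = -3 - S (E(C, S) = 2 - (5 + S) = 2 + (-5 - S) = -3 - S)
W(u, R) = -9 - R
W(-27, -15)*E(0, 0) = (-9 - 1*(-15))*(-3 - 1*0) = (-9 + 15)*(-3 + 0) = 6*(-3) = -18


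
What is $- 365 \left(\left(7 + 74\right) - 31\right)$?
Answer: $-18250$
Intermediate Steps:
$- 365 \left(\left(7 + 74\right) - 31\right) = - 365 \left(81 - 31\right) = \left(-365\right) 50 = -18250$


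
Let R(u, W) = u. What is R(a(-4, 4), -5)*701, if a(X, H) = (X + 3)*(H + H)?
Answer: -5608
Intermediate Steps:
a(X, H) = 2*H*(3 + X) (a(X, H) = (3 + X)*(2*H) = 2*H*(3 + X))
R(a(-4, 4), -5)*701 = (2*4*(3 - 4))*701 = (2*4*(-1))*701 = -8*701 = -5608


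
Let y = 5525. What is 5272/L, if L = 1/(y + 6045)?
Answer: 60997040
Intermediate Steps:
L = 1/11570 (L = 1/(5525 + 6045) = 1/11570 ≈ 8.6430e-5)
5272/L = 5272/(1/11570) = 5272*11570 = 60997040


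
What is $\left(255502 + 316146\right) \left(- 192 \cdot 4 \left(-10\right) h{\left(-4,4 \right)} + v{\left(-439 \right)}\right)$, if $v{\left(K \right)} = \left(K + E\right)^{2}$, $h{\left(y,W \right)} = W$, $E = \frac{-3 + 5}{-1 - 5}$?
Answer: $\frac{1151072699392}{9} \approx 1.279 \cdot 10^{11}$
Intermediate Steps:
$E = - \frac{1}{3}$ ($E = \frac{2}{-6} = 2 \left(- \frac{1}{6}\right) = - \frac{1}{3} \approx -0.33333$)
$v{\left(K \right)} = \left(- \frac{1}{3} + K\right)^{2}$ ($v{\left(K \right)} = \left(K - \frac{1}{3}\right)^{2} = \left(- \frac{1}{3} + K\right)^{2}$)
$\left(255502 + 316146\right) \left(- 192 \cdot 4 \left(-10\right) h{\left(-4,4 \right)} + v{\left(-439 \right)}\right) = \left(255502 + 316146\right) \left(- 192 \cdot 4 \left(-10\right) 4 + \frac{\left(-1 + 3 \left(-439\right)\right)^{2}}{9}\right) = 571648 \left(- 192 \left(\left(-40\right) 4\right) + \frac{\left(-1 - 1317\right)^{2}}{9}\right) = 571648 \left(\left(-192\right) \left(-160\right) + \frac{\left(-1318\right)^{2}}{9}\right) = 571648 \left(30720 + \frac{1}{9} \cdot 1737124\right) = 571648 \left(30720 + \frac{1737124}{9}\right) = 571648 \cdot \frac{2013604}{9} = \frac{1151072699392}{9}$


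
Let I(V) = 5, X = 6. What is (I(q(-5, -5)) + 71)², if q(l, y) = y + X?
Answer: 5776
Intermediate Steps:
q(l, y) = 6 + y (q(l, y) = y + 6 = 6 + y)
(I(q(-5, -5)) + 71)² = (5 + 71)² = 76² = 5776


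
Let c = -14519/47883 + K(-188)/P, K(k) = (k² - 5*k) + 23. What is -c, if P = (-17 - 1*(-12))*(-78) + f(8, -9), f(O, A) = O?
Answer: -1732709519/19057434 ≈ -90.920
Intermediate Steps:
K(k) = 23 + k² - 5*k
P = 398 (P = (-17 - 1*(-12))*(-78) + 8 = (-17 + 12)*(-78) + 8 = -5*(-78) + 8 = 390 + 8 = 398)
c = 1732709519/19057434 (c = -14519/47883 + (23 + (-188)² - 5*(-188))/398 = -14519*1/47883 + (23 + 35344 + 940)*(1/398) = -14519/47883 + 36307*(1/398) = -14519/47883 + 36307/398 = 1732709519/19057434 ≈ 90.920)
-c = -1*1732709519/19057434 = -1732709519/19057434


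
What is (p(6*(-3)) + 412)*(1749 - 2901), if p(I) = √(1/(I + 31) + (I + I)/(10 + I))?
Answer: -474624 - 576*√3094/13 ≈ -4.7709e+5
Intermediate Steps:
p(I) = √(1/(31 + I) + 2*I/(10 + I)) (p(I) = √(1/(31 + I) + (2*I)/(10 + I)) = √(1/(31 + I) + 2*I/(10 + I)))
(p(6*(-3)) + 412)*(1749 - 2901) = (√((10 + 6*(-3) + 2*(6*(-3))*(31 + 6*(-3)))/((10 + 6*(-3))*(31 + 6*(-3)))) + 412)*(1749 - 2901) = (√((10 - 18 + 2*(-18)*(31 - 18))/((10 - 18)*(31 - 18))) + 412)*(-1152) = (√((10 - 18 + 2*(-18)*13)/(-8*13)) + 412)*(-1152) = (√(-⅛*1/13*(10 - 18 - 468)) + 412)*(-1152) = (√(-⅛*1/13*(-476)) + 412)*(-1152) = (√(119/26) + 412)*(-1152) = (√3094/26 + 412)*(-1152) = (412 + √3094/26)*(-1152) = -474624 - 576*√3094/13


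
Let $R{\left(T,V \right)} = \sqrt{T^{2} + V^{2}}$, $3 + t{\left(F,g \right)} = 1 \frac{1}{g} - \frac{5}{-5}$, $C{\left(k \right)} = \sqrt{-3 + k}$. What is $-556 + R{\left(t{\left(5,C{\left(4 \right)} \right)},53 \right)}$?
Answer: $-556 + \sqrt{2810} \approx -502.99$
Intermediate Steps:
$t{\left(F,g \right)} = -2 + \frac{1}{g}$ ($t{\left(F,g \right)} = -3 + \left(1 \frac{1}{g} - \frac{5}{-5}\right) = -3 + \left(\frac{1}{g} - -1\right) = -3 + \left(\frac{1}{g} + 1\right) = -3 + \left(1 + \frac{1}{g}\right) = -2 + \frac{1}{g}$)
$-556 + R{\left(t{\left(5,C{\left(4 \right)} \right)},53 \right)} = -556 + \sqrt{\left(-2 + \frac{1}{\sqrt{-3 + 4}}\right)^{2} + 53^{2}} = -556 + \sqrt{\left(-2 + \frac{1}{\sqrt{1}}\right)^{2} + 2809} = -556 + \sqrt{\left(-2 + 1^{-1}\right)^{2} + 2809} = -556 + \sqrt{\left(-2 + 1\right)^{2} + 2809} = -556 + \sqrt{\left(-1\right)^{2} + 2809} = -556 + \sqrt{1 + 2809} = -556 + \sqrt{2810}$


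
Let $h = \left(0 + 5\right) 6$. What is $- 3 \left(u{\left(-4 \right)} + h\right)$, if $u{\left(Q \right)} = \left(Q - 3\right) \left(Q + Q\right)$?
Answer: $-258$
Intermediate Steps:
$h = 30$ ($h = 5 \cdot 6 = 30$)
$u{\left(Q \right)} = 2 Q \left(-3 + Q\right)$ ($u{\left(Q \right)} = \left(-3 + Q\right) 2 Q = 2 Q \left(-3 + Q\right)$)
$- 3 \left(u{\left(-4 \right)} + h\right) = - 3 \left(2 \left(-4\right) \left(-3 - 4\right) + 30\right) = - 3 \left(2 \left(-4\right) \left(-7\right) + 30\right) = - 3 \left(56 + 30\right) = \left(-3\right) 86 = -258$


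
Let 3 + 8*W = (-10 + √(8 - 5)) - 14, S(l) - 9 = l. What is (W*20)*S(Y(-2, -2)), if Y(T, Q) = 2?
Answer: -1485/2 + 55*√3/2 ≈ -694.87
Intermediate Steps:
S(l) = 9 + l
W = -27/8 + √3/8 (W = -3/8 + ((-10 + √(8 - 5)) - 14)/8 = -3/8 + ((-10 + √3) - 14)/8 = -3/8 + (-24 + √3)/8 = -3/8 + (-3 + √3/8) = -27/8 + √3/8 ≈ -3.1585)
(W*20)*S(Y(-2, -2)) = ((-27/8 + √3/8)*20)*(9 + 2) = (-135/2 + 5*√3/2)*11 = -1485/2 + 55*√3/2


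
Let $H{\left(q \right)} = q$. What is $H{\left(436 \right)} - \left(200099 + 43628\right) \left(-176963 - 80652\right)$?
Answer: $62787731541$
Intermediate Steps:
$H{\left(436 \right)} - \left(200099 + 43628\right) \left(-176963 - 80652\right) = 436 - \left(200099 + 43628\right) \left(-176963 - 80652\right) = 436 - 243727 \left(-257615\right) = 436 - -62787731105 = 436 + 62787731105 = 62787731541$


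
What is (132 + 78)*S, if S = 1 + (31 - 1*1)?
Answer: 6510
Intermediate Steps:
S = 31 (S = 1 + (31 - 1) = 1 + 30 = 31)
(132 + 78)*S = (132 + 78)*31 = 210*31 = 6510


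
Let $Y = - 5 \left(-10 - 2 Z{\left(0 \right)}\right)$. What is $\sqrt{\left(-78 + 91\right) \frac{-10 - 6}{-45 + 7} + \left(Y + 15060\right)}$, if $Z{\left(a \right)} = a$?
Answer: $\frac{\sqrt{5456686}}{19} \approx 122.94$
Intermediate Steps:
$Y = 50$ ($Y = - 5 \left(-10 - 0\right) = - 5 \left(-10 + 0\right) = \left(-5\right) \left(-10\right) = 50$)
$\sqrt{\left(-78 + 91\right) \frac{-10 - 6}{-45 + 7} + \left(Y + 15060\right)} = \sqrt{\left(-78 + 91\right) \frac{-10 - 6}{-45 + 7} + \left(50 + 15060\right)} = \sqrt{13 \left(- \frac{16}{-38}\right) + 15110} = \sqrt{13 \left(\left(-16\right) \left(- \frac{1}{38}\right)\right) + 15110} = \sqrt{13 \cdot \frac{8}{19} + 15110} = \sqrt{\frac{104}{19} + 15110} = \sqrt{\frac{287194}{19}} = \frac{\sqrt{5456686}}{19}$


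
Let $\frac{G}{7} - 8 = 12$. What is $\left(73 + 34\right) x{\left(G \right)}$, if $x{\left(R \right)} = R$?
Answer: $14980$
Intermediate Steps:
$G = 140$ ($G = 56 + 7 \cdot 12 = 56 + 84 = 140$)
$\left(73 + 34\right) x{\left(G \right)} = \left(73 + 34\right) 140 = 107 \cdot 140 = 14980$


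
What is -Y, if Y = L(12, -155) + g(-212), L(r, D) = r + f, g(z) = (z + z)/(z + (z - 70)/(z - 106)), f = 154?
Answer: -1879846/11189 ≈ -168.01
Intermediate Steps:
g(z) = 2*z/(z + (-70 + z)/(-106 + z)) (g(z) = (2*z)/(z + (-70 + z)/(-106 + z)) = 2*z/(z + (-70 + z)/(-106 + z)))
L(r, D) = 154 + r (L(r, D) = r + 154 = 154 + r)
Y = 1879846/11189 (Y = (154 + 12) + 2*(-212)*(-106 - 212)/(-70 + (-212)**2 - 105*(-212)) = 166 + 2*(-212)*(-318)/(-70 + 44944 + 22260) = 166 + 2*(-212)*(-318)/67134 = 166 + 2*(-212)*(1/67134)*(-318) = 166 + 22472/11189 = 1879846/11189 ≈ 168.01)
-Y = -1*1879846/11189 = -1879846/11189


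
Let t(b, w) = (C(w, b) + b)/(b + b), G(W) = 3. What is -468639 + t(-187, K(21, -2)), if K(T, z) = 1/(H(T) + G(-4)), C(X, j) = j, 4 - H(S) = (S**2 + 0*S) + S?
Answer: -468638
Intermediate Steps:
H(S) = 4 - S - S**2 (H(S) = 4 - ((S**2 + 0*S) + S) = 4 - ((S**2 + 0) + S) = 4 - (S**2 + S) = 4 - (S + S**2) = 4 + (-S - S**2) = 4 - S - S**2)
K(T, z) = 1/(7 - T - T**2) (K(T, z) = 1/((4 - T - T**2) + 3) = 1/(7 - T - T**2))
t(b, w) = 1 (t(b, w) = (b + b)/(b + b) = (2*b)/((2*b)) = (2*b)*(1/(2*b)) = 1)
-468639 + t(-187, K(21, -2)) = -468639 + 1 = -468638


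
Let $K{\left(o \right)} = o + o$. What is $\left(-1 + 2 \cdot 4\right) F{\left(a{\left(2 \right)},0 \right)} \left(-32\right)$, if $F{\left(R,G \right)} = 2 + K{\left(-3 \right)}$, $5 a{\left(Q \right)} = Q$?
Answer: $896$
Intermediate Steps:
$K{\left(o \right)} = 2 o$
$a{\left(Q \right)} = \frac{Q}{5}$
$F{\left(R,G \right)} = -4$ ($F{\left(R,G \right)} = 2 + 2 \left(-3\right) = 2 - 6 = -4$)
$\left(-1 + 2 \cdot 4\right) F{\left(a{\left(2 \right)},0 \right)} \left(-32\right) = \left(-1 + 2 \cdot 4\right) \left(-4\right) \left(-32\right) = \left(-1 + 8\right) \left(-4\right) \left(-32\right) = 7 \left(-4\right) \left(-32\right) = \left(-28\right) \left(-32\right) = 896$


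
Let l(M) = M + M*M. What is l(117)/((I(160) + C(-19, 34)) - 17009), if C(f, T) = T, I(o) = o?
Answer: -78/95 ≈ -0.82105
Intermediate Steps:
l(M) = M + M²
l(117)/((I(160) + C(-19, 34)) - 17009) = (117*(1 + 117))/((160 + 34) - 17009) = (117*118)/(194 - 17009) = 13806/(-16815) = 13806*(-1/16815) = -78/95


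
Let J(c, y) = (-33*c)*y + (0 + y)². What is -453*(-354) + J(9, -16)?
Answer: 165370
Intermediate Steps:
J(c, y) = y² - 33*c*y (J(c, y) = -33*c*y + y² = y² - 33*c*y)
-453*(-354) + J(9, -16) = -453*(-354) - 16*(-16 - 33*9) = 160362 - 16*(-16 - 297) = 160362 - 16*(-313) = 160362 + 5008 = 165370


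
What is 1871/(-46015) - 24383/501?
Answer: -1122921116/23053515 ≈ -48.709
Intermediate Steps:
1871/(-46015) - 24383/501 = 1871*(-1/46015) - 24383*1/501 = -1871/46015 - 24383/501 = -1122921116/23053515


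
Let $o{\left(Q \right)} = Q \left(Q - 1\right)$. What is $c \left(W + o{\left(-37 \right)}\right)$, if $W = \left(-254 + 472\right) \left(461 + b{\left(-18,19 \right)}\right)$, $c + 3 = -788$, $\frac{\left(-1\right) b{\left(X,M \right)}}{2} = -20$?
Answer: $-87503584$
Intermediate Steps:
$o{\left(Q \right)} = Q \left(-1 + Q\right)$
$b{\left(X,M \right)} = 40$ ($b{\left(X,M \right)} = \left(-2\right) \left(-20\right) = 40$)
$c = -791$ ($c = -3 - 788 = -791$)
$W = 109218$ ($W = \left(-254 + 472\right) \left(461 + 40\right) = 218 \cdot 501 = 109218$)
$c \left(W + o{\left(-37 \right)}\right) = - 791 \left(109218 - 37 \left(-1 - 37\right)\right) = - 791 \left(109218 - -1406\right) = - 791 \left(109218 + 1406\right) = \left(-791\right) 110624 = -87503584$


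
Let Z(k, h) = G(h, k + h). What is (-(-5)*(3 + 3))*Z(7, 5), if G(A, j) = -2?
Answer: -60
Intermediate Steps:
Z(k, h) = -2
(-(-5)*(3 + 3))*Z(7, 5) = -(-5)*(3 + 3)*(-2) = -(-5)*6*(-2) = -1*(-30)*(-2) = 30*(-2) = -60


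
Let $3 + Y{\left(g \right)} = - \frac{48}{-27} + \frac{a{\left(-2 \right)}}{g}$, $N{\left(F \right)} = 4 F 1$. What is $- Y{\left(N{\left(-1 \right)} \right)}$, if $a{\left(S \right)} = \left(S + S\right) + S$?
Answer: $- \frac{5}{18} \approx -0.27778$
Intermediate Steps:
$a{\left(S \right)} = 3 S$ ($a{\left(S \right)} = 2 S + S = 3 S$)
$N{\left(F \right)} = 4 F$
$Y{\left(g \right)} = - \frac{11}{9} - \frac{6}{g}$ ($Y{\left(g \right)} = -3 + \left(- \frac{48}{-27} + \frac{3 \left(-2\right)}{g}\right) = -3 - \left(- \frac{16}{9} + \frac{6}{g}\right) = -3 + \left(\frac{16}{9} - \frac{6}{g}\right) = - \frac{11}{9} - \frac{6}{g}$)
$- Y{\left(N{\left(-1 \right)} \right)} = - (- \frac{11}{9} - \frac{6}{4 \left(-1\right)}) = - (- \frac{11}{9} - \frac{6}{-4}) = - (- \frac{11}{9} - - \frac{3}{2}) = - (- \frac{11}{9} + \frac{3}{2}) = \left(-1\right) \frac{5}{18} = - \frac{5}{18}$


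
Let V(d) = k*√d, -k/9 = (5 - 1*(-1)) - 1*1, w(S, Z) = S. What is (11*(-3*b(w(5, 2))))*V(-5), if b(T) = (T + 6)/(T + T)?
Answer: 3267*I*√5/2 ≈ 3652.6*I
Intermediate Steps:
k = -45 (k = -9*((5 - 1*(-1)) - 1*1) = -9*((5 + 1) - 1) = -9*(6 - 1) = -9*5 = -45)
b(T) = (6 + T)/(2*T) (b(T) = (6 + T)/((2*T)) = (6 + T)*(1/(2*T)) = (6 + T)/(2*T))
V(d) = -45*√d
(11*(-3*b(w(5, 2))))*V(-5) = (11*(-3*(6 + 5)/(2*5)))*(-45*I*√5) = (11*(-3*11/(2*5)))*(-45*I*√5) = (11*(-3*11/10))*(-45*I*√5) = (11*(-33/10))*(-45*I*√5) = -(-3267)*I*√5/2 = 3267*I*√5/2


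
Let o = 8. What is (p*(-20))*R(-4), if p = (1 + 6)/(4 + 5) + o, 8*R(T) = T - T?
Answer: 0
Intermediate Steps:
R(T) = 0 (R(T) = (T - T)/8 = (⅛)*0 = 0)
p = 79/9 (p = (1 + 6)/(4 + 5) + 8 = 7/9 + 8 = 79/9 ≈ 8.7778)
(p*(-20))*R(-4) = ((79/9)*(-20))*0 = -1580/9*0 = 0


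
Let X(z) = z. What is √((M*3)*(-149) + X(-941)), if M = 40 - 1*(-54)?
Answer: 19*I*√119 ≈ 207.27*I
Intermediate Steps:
M = 94 (M = 40 + 54 = 94)
√((M*3)*(-149) + X(-941)) = √((94*3)*(-149) - 941) = √(282*(-149) - 941) = √(-42018 - 941) = √(-42959) = 19*I*√119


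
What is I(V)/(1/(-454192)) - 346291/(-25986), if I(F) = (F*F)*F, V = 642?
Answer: -3123086397213055565/25986 ≈ -1.2018e+14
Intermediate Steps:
I(F) = F**3 (I(F) = F**2*F = F**3)
I(V)/(1/(-454192)) - 346291/(-25986) = 642**3/(1/(-454192)) - 346291/(-25986) = 264609288/(-1/454192) - 346291*(-1/25986) = 264609288*(-454192) + 346291/25986 = -120183421735296 + 346291/25986 = -3123086397213055565/25986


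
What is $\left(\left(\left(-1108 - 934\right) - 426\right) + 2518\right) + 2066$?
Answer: $2116$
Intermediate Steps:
$\left(\left(\left(-1108 - 934\right) - 426\right) + 2518\right) + 2066 = \left(\left(-2042 - 426\right) + 2518\right) + 2066 = \left(-2468 + 2518\right) + 2066 = 50 + 2066 = 2116$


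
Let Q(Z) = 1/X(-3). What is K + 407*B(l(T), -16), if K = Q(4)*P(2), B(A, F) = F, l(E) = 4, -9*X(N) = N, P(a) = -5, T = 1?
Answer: -6527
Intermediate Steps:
X(N) = -N/9
Q(Z) = 3 (Q(Z) = 1/(-⅑*(-3)) = 1/(⅓) = 3)
K = -15 (K = 3*(-5) = -15)
K + 407*B(l(T), -16) = -15 + 407*(-16) = -15 - 6512 = -6527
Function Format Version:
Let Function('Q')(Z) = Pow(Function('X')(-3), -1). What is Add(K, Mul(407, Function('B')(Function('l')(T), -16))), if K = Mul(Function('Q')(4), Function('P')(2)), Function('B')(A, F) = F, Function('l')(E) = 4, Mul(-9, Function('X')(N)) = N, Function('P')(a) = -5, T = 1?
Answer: -6527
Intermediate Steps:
Function('X')(N) = Mul(Rational(-1, 9), N)
Function('Q')(Z) = 3 (Function('Q')(Z) = Pow(Mul(Rational(-1, 9), -3), -1) = Pow(Rational(1, 3), -1) = 3)
K = -15 (K = Mul(3, -5) = -15)
Add(K, Mul(407, Function('B')(Function('l')(T), -16))) = Add(-15, Mul(407, -16)) = Add(-15, -6512) = -6527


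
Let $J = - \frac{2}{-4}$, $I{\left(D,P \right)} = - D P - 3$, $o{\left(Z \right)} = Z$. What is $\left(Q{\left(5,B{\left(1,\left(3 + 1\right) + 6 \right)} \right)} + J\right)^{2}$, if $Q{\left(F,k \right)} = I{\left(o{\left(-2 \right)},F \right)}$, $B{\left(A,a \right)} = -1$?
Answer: $\frac{225}{4} \approx 56.25$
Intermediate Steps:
$I{\left(D,P \right)} = -3 - D P$ ($I{\left(D,P \right)} = - D P - 3 = -3 - D P$)
$Q{\left(F,k \right)} = -3 + 2 F$ ($Q{\left(F,k \right)} = -3 - - 2 F = -3 + 2 F$)
$J = \frac{1}{2}$ ($J = \left(-2\right) \left(- \frac{1}{4}\right) = \frac{1}{2} \approx 0.5$)
$\left(Q{\left(5,B{\left(1,\left(3 + 1\right) + 6 \right)} \right)} + J\right)^{2} = \left(\left(-3 + 2 \cdot 5\right) + \frac{1}{2}\right)^{2} = \left(\left(-3 + 10\right) + \frac{1}{2}\right)^{2} = \left(7 + \frac{1}{2}\right)^{2} = \left(\frac{15}{2}\right)^{2} = \frac{225}{4}$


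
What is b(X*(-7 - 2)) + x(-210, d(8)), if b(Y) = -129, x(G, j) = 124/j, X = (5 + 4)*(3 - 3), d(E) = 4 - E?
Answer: -160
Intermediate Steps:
d(E) = 4 - E
X = 0 (X = 9*0 = 0)
b(X*(-7 - 2)) + x(-210, d(8)) = -129 + 124/(4 - 1*8) = -129 + 124/(4 - 8) = -129 + 124/(-4) = -129 + 124*(-1/4) = -129 - 31 = -160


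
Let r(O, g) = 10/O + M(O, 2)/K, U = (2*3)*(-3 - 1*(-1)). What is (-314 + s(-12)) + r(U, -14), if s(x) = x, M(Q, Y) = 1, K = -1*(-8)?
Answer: -7841/24 ≈ -326.71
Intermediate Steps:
K = 8
U = -12 (U = 6*(-3 + 1) = 6*(-2) = -12)
r(O, g) = 1/8 + 10/O (r(O, g) = 10/O + 1/8 = 1/8 + 10/O)
(-314 + s(-12)) + r(U, -14) = (-314 - 12) + (1/8)*(80 - 12)/(-12) = -326 + (1/8)*(-1/12)*68 = -326 - 17/24 = -7841/24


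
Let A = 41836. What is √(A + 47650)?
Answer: √89486 ≈ 299.14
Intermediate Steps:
√(A + 47650) = √(41836 + 47650) = √89486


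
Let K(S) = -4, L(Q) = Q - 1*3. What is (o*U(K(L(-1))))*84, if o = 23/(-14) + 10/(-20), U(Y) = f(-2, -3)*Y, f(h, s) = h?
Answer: -1440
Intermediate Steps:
L(Q) = -3 + Q (L(Q) = Q - 3 = -3 + Q)
U(Y) = -2*Y
o = -15/7 (o = 23*(-1/14) + 10*(-1/20) = -23/14 - ½ = -15/7 ≈ -2.1429)
(o*U(K(L(-1))))*84 = -(-30)*(-4)/7*84 = -15/7*8*84 = -120/7*84 = -1440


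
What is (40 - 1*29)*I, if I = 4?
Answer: 44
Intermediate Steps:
(40 - 1*29)*I = (40 - 1*29)*4 = (40 - 29)*4 = 11*4 = 44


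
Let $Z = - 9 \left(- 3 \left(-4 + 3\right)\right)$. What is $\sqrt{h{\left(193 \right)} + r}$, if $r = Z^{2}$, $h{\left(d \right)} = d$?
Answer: $\sqrt{922} \approx 30.364$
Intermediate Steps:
$Z = -27$ ($Z = - 9 \left(\left(-3\right) \left(-1\right)\right) = \left(-9\right) 3 = -27$)
$r = 729$ ($r = \left(-27\right)^{2} = 729$)
$\sqrt{h{\left(193 \right)} + r} = \sqrt{193 + 729} = \sqrt{922}$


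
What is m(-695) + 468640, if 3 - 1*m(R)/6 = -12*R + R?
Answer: 422788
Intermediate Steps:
m(R) = 18 + 66*R (m(R) = 18 - 6*(-12*R + R) = 18 - (-66)*R = 18 + 66*R)
m(-695) + 468640 = (18 + 66*(-695)) + 468640 = (18 - 45870) + 468640 = -45852 + 468640 = 422788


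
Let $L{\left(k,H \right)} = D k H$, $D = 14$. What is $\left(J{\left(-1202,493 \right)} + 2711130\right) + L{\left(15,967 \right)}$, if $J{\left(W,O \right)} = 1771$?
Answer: $2915971$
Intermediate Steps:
$L{\left(k,H \right)} = 14 H k$ ($L{\left(k,H \right)} = 14 k H = 14 H k$)
$\left(J{\left(-1202,493 \right)} + 2711130\right) + L{\left(15,967 \right)} = \left(1771 + 2711130\right) + 14 \cdot 967 \cdot 15 = 2712901 + 203070 = 2915971$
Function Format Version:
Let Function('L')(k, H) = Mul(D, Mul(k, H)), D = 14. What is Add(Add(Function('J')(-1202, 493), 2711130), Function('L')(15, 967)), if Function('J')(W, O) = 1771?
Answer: 2915971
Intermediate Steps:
Function('L')(k, H) = Mul(14, H, k) (Function('L')(k, H) = Mul(14, Mul(k, H)) = Mul(14, Mul(H, k)) = Mul(14, H, k))
Add(Add(Function('J')(-1202, 493), 2711130), Function('L')(15, 967)) = Add(Add(1771, 2711130), Mul(14, 967, 15)) = Add(2712901, 203070) = 2915971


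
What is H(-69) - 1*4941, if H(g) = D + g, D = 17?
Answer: -4993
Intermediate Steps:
H(g) = 17 + g
H(-69) - 1*4941 = (17 - 69) - 1*4941 = -52 - 4941 = -4993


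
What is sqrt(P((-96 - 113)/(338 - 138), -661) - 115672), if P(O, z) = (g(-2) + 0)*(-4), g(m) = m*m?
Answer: 2*I*sqrt(28922) ≈ 340.13*I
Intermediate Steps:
g(m) = m**2
P(O, z) = -16 (P(O, z) = ((-2)**2 + 0)*(-4) = (4 + 0)*(-4) = 4*(-4) = -16)
sqrt(P((-96 - 113)/(338 - 138), -661) - 115672) = sqrt(-16 - 115672) = sqrt(-115688) = 2*I*sqrt(28922)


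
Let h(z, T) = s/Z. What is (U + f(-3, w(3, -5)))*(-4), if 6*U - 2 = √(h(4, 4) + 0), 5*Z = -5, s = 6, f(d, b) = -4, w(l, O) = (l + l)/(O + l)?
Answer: 44/3 - 2*I*√6/3 ≈ 14.667 - 1.633*I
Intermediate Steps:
w(l, O) = 2*l/(O + l) (w(l, O) = (2*l)/(O + l) = 2*l/(O + l))
Z = -1 (Z = (⅕)*(-5) = -1)
h(z, T) = -6 (h(z, T) = 6/(-1) = 6*(-1) = -6)
U = ⅓ + I*√6/6 (U = ⅓ + √(-6 + 0)/6 = ⅓ + √(-6)/6 = ⅓ + (I*√6)/6 = ⅓ + I*√6/6 ≈ 0.33333 + 0.40825*I)
(U + f(-3, w(3, -5)))*(-4) = ((⅓ + I*√6/6) - 4)*(-4) = (-11/3 + I*√6/6)*(-4) = 44/3 - 2*I*√6/3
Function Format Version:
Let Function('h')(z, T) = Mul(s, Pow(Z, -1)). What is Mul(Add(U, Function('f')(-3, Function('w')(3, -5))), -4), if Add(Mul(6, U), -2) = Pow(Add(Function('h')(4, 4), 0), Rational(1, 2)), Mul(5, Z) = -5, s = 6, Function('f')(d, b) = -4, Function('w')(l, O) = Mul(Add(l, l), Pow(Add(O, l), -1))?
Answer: Add(Rational(44, 3), Mul(Rational(-2, 3), I, Pow(6, Rational(1, 2)))) ≈ Add(14.667, Mul(-1.6330, I))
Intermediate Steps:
Function('w')(l, O) = Mul(2, l, Pow(Add(O, l), -1)) (Function('w')(l, O) = Mul(Mul(2, l), Pow(Add(O, l), -1)) = Mul(2, l, Pow(Add(O, l), -1)))
Z = -1 (Z = Mul(Rational(1, 5), -5) = -1)
Function('h')(z, T) = -6 (Function('h')(z, T) = Mul(6, Pow(-1, -1)) = Mul(6, -1) = -6)
U = Add(Rational(1, 3), Mul(Rational(1, 6), I, Pow(6, Rational(1, 2)))) (U = Add(Rational(1, 3), Mul(Rational(1, 6), Pow(Add(-6, 0), Rational(1, 2)))) = Add(Rational(1, 3), Mul(Rational(1, 6), Pow(-6, Rational(1, 2)))) = Add(Rational(1, 3), Mul(Rational(1, 6), Mul(I, Pow(6, Rational(1, 2))))) = Add(Rational(1, 3), Mul(Rational(1, 6), I, Pow(6, Rational(1, 2)))) ≈ Add(0.33333, Mul(0.40825, I)))
Mul(Add(U, Function('f')(-3, Function('w')(3, -5))), -4) = Mul(Add(Add(Rational(1, 3), Mul(Rational(1, 6), I, Pow(6, Rational(1, 2)))), -4), -4) = Mul(Add(Rational(-11, 3), Mul(Rational(1, 6), I, Pow(6, Rational(1, 2)))), -4) = Add(Rational(44, 3), Mul(Rational(-2, 3), I, Pow(6, Rational(1, 2))))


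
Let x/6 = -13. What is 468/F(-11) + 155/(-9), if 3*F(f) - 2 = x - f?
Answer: -1747/45 ≈ -38.822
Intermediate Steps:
x = -78 (x = 6*(-13) = -78)
F(f) = -76/3 - f/3 (F(f) = ⅔ + (-78 - f)/3 = ⅔ + (-26 - f/3) = -76/3 - f/3)
468/F(-11) + 155/(-9) = 468/(-76/3 - ⅓*(-11)) + 155/(-9) = 468/(-76/3 + 11/3) + 155*(-⅑) = 468/(-65/3) - 155/9 = 468*(-3/65) - 155/9 = -108/5 - 155/9 = -1747/45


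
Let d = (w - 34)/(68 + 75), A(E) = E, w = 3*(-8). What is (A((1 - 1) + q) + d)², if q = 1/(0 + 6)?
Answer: 42025/736164 ≈ 0.057086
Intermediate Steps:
w = -24
q = ⅙ (q = 1/6 = ⅙ ≈ 0.16667)
d = -58/143 (d = (-24 - 34)/(68 + 75) = -58/143 ≈ -0.40559)
(A((1 - 1) + q) + d)² = (((1 - 1) + ⅙) - 58/143)² = ((0 + ⅙) - 58/143)² = (⅙ - 58/143)² = (-205/858)² = 42025/736164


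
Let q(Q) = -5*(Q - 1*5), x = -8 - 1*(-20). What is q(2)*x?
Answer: 180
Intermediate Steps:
x = 12 (x = -8 + 20 = 12)
q(Q) = 25 - 5*Q (q(Q) = -5*(Q - 5) = -5*(-5 + Q) = 25 - 5*Q)
q(2)*x = (25 - 5*2)*12 = (25 - 10)*12 = 15*12 = 180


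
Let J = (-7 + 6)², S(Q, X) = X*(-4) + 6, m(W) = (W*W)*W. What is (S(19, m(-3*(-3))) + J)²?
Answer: 8462281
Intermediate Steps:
m(W) = W³ (m(W) = W²*W = W³)
S(Q, X) = 6 - 4*X (S(Q, X) = -4*X + 6 = 6 - 4*X)
J = 1 (J = (-1)² = 1)
(S(19, m(-3*(-3))) + J)² = ((6 - 4*(-3*(-3))³) + 1)² = ((6 - 4*9³) + 1)² = ((6 - 4*729) + 1)² = ((6 - 2916) + 1)² = (-2910 + 1)² = (-2909)² = 8462281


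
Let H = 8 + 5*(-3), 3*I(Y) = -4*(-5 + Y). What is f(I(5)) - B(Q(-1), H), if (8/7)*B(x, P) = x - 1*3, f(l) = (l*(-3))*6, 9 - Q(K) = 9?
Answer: 21/8 ≈ 2.6250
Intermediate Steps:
Q(K) = 0 (Q(K) = 9 - 1*9 = 9 - 9 = 0)
I(Y) = 20/3 - 4*Y/3 (I(Y) = (-4*(-5 + Y))/3 = (20 - 4*Y)/3 = 20/3 - 4*Y/3)
H = -7 (H = 8 - 15 = -7)
f(l) = -18*l (f(l) = -3*l*6 = -18*l)
B(x, P) = -21/8 + 7*x/8 (B(x, P) = 7*(x - 1*3)/8 = 7*(x - 3)/8 = 7*(-3 + x)/8 = -21/8 + 7*x/8)
f(I(5)) - B(Q(-1), H) = -18*(20/3 - 4/3*5) - (-21/8 + (7/8)*0) = -18*(20/3 - 20/3) - (-21/8 + 0) = -18*0 - 1*(-21/8) = 0 + 21/8 = 21/8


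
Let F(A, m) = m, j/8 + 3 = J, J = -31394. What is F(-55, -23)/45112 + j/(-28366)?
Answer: 5665199647/639823496 ≈ 8.8543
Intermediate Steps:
j = -251176 (j = -24 + 8*(-31394) = -24 - 251152 = -251176)
F(-55, -23)/45112 + j/(-28366) = -23/45112 - 251176/(-28366) = -23*1/45112 - 251176*(-1/28366) = -23/45112 + 125588/14183 = 5665199647/639823496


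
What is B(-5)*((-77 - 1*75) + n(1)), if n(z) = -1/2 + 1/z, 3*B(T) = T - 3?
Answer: 404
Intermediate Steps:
B(T) = -1 + T/3 (B(T) = (T - 3)/3 = (-3 + T)/3 = -1 + T/3)
n(z) = -½ + 1/z (n(z) = -1*½ + 1/z = -½ + 1/z)
B(-5)*((-77 - 1*75) + n(1)) = (-1 + (⅓)*(-5))*((-77 - 1*75) + (½)*(2 - 1*1)/1) = (-1 - 5/3)*((-77 - 75) + (½)*1*(2 - 1)) = -8*(-152 + (½)*1*1)/3 = -8*(-152 + ½)/3 = -8/3*(-303/2) = 404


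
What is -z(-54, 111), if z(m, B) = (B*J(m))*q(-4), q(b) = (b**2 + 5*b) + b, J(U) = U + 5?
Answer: -43512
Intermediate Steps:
J(U) = 5 + U
q(b) = b**2 + 6*b
z(m, B) = -8*B*(5 + m) (z(m, B) = (B*(5 + m))*(-4*(6 - 4)) = (B*(5 + m))*(-4*2) = (B*(5 + m))*(-8) = -8*B*(5 + m))
-z(-54, 111) = -(-8)*111*(5 - 54) = -(-8)*111*(-49) = -1*43512 = -43512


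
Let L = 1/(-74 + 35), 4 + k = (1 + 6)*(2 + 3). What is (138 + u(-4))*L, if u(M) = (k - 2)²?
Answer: -979/39 ≈ -25.103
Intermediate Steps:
k = 31 (k = -4 + (1 + 6)*(2 + 3) = -4 + 7*5 = -4 + 35 = 31)
L = -1/39 (L = 1/(-39) = -1/39 ≈ -0.025641)
u(M) = 841 (u(M) = (31 - 2)² = 29² = 841)
(138 + u(-4))*L = (138 + 841)*(-1/39) = 979*(-1/39) = -979/39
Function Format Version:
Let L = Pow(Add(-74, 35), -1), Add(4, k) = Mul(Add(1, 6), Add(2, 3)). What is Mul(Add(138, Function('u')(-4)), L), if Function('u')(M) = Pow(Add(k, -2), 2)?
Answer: Rational(-979, 39) ≈ -25.103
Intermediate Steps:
k = 31 (k = Add(-4, Mul(Add(1, 6), Add(2, 3))) = Add(-4, Mul(7, 5)) = Add(-4, 35) = 31)
L = Rational(-1, 39) (L = Pow(-39, -1) = Rational(-1, 39) ≈ -0.025641)
Function('u')(M) = 841 (Function('u')(M) = Pow(Add(31, -2), 2) = Pow(29, 2) = 841)
Mul(Add(138, Function('u')(-4)), L) = Mul(Add(138, 841), Rational(-1, 39)) = Mul(979, Rational(-1, 39)) = Rational(-979, 39)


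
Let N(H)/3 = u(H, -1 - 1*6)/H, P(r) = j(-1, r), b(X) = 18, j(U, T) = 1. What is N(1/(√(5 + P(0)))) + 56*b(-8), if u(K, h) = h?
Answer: 1008 - 21*√6 ≈ 956.56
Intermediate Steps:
P(r) = 1
N(H) = -21/H (N(H) = 3*((-1 - 1*6)/H) = 3*((-1 - 6)/H) = 3*(-7/H) = -21/H)
N(1/(√(5 + P(0)))) + 56*b(-8) = -21*√(5 + 1) + 56*18 = -21*√6 + 1008 = 1008 - 21*√6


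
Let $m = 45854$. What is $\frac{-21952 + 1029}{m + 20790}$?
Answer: $- \frac{20923}{66644} \approx -0.31395$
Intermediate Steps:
$\frac{-21952 + 1029}{m + 20790} = \frac{-21952 + 1029}{45854 + 20790} = - \frac{20923}{66644}$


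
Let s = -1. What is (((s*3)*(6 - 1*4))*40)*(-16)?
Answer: 3840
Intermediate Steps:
(((s*3)*(6 - 1*4))*40)*(-16) = (((-1*3)*(6 - 1*4))*40)*(-16) = (-3*(6 - 4)*40)*(-16) = (-3*2*40)*(-16) = -6*40*(-16) = -240*(-16) = 3840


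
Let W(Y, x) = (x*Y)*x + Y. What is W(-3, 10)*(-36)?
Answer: 10908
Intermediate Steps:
W(Y, x) = Y + Y*x² (W(Y, x) = (Y*x)*x + Y = Y*x² + Y = Y + Y*x²)
W(-3, 10)*(-36) = -3*(1 + 10²)*(-36) = -3*(1 + 100)*(-36) = -3*101*(-36) = -303*(-36) = 10908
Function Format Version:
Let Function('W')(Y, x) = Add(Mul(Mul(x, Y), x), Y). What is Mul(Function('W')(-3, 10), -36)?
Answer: 10908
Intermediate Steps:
Function('W')(Y, x) = Add(Y, Mul(Y, Pow(x, 2))) (Function('W')(Y, x) = Add(Mul(Mul(Y, x), x), Y) = Add(Mul(Y, Pow(x, 2)), Y) = Add(Y, Mul(Y, Pow(x, 2))))
Mul(Function('W')(-3, 10), -36) = Mul(Mul(-3, Add(1, Pow(10, 2))), -36) = Mul(Mul(-3, Add(1, 100)), -36) = Mul(Mul(-3, 101), -36) = Mul(-303, -36) = 10908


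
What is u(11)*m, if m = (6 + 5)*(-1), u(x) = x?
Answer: -121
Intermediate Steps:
m = -11 (m = 11*(-1) = -11)
u(11)*m = 11*(-11) = -121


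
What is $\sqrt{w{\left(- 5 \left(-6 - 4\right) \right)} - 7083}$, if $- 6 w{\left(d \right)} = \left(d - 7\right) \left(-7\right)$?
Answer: $\frac{i \sqrt{253182}}{6} \approx 83.862 i$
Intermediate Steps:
$w{\left(d \right)} = - \frac{49}{6} + \frac{7 d}{6}$ ($w{\left(d \right)} = - \frac{\left(d - 7\right) \left(-7\right)}{6} = - \frac{\left(-7 + d\right) \left(-7\right)}{6} = - \frac{49 - 7 d}{6} = - \frac{49}{6} + \frac{7 d}{6}$)
$\sqrt{w{\left(- 5 \left(-6 - 4\right) \right)} - 7083} = \sqrt{\left(- \frac{49}{6} + \frac{7 \left(- 5 \left(-6 - 4\right)\right)}{6}\right) - 7083} = \sqrt{\left(- \frac{49}{6} + \frac{7 \left(\left(-5\right) \left(-10\right)\right)}{6}\right) - 7083} = \sqrt{\left(- \frac{49}{6} + \frac{7}{6} \cdot 50\right) - 7083} = \sqrt{\left(- \frac{49}{6} + \frac{175}{3}\right) - 7083} = \sqrt{\frac{301}{6} - 7083} = \sqrt{- \frac{42197}{6}} = \frac{i \sqrt{253182}}{6}$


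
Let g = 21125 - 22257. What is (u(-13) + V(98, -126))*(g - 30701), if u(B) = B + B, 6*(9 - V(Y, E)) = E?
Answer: -127332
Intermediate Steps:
V(Y, E) = 9 - E/6
g = -1132
u(B) = 2*B
(u(-13) + V(98, -126))*(g - 30701) = (2*(-13) + (9 - ⅙*(-126)))*(-1132 - 30701) = (-26 + (9 + 21))*(-31833) = (-26 + 30)*(-31833) = 4*(-31833) = -127332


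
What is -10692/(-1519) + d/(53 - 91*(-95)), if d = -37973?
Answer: 35318029/13212262 ≈ 2.6731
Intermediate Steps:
-10692/(-1519) + d/(53 - 91*(-95)) = -10692/(-1519) - 37973/(53 - 91*(-95)) = -10692*(-1/1519) - 37973/(53 + 8645) = 10692/1519 - 37973/8698 = 35318029/13212262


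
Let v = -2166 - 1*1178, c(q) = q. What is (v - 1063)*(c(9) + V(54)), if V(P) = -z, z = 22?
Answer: 57291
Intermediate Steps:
v = -3344 (v = -2166 - 1178 = -3344)
V(P) = -22 (V(P) = -1*22 = -22)
(v - 1063)*(c(9) + V(54)) = (-3344 - 1063)*(9 - 22) = -4407*(-13) = 57291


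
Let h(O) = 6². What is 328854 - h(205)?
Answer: 328818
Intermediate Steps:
h(O) = 36
328854 - h(205) = 328854 - 1*36 = 328854 - 36 = 328818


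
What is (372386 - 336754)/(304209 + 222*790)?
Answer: 35632/479589 ≈ 0.074297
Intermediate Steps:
(372386 - 336754)/(304209 + 222*790) = 35632/(304209 + 175380) = 35632/479589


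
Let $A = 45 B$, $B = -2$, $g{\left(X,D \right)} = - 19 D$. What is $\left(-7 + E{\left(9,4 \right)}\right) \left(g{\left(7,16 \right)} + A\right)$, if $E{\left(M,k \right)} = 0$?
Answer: $2758$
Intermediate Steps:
$A = -90$ ($A = 45 \left(-2\right) = -90$)
$\left(-7 + E{\left(9,4 \right)}\right) \left(g{\left(7,16 \right)} + A\right) = \left(-7 + 0\right) \left(\left(-19\right) 16 - 90\right) = - 7 \left(-304 - 90\right) = \left(-7\right) \left(-394\right) = 2758$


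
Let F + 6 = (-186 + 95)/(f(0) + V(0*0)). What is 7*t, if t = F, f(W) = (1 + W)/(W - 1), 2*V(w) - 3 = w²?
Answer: -1316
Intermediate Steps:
V(w) = 3/2 + w²/2
f(W) = (1 + W)/(-1 + W)
F = -188 (F = -6 + (-186 + 95)/((1 + 0)/(-1 + 0) + (3/2 + (0*0)²/2)) = -6 - 91/(1/(-1) + (3/2 + (½)*0²)) = -6 - 91/(-1*1 + (3/2 + (½)*0)) = -6 - 91/(-1 + (3/2 + 0)) = -6 - 91/(-1 + 3/2) = -6 - 91/½ = -6 - 91*2 = -6 - 182 = -188)
t = -188
7*t = 7*(-188) = -1316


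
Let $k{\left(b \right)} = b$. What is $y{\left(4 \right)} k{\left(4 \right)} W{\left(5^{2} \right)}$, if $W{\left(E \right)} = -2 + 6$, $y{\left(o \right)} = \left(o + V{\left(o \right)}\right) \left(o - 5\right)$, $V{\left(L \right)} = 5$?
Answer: $-144$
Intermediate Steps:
$y{\left(o \right)} = \left(-5 + o\right) \left(5 + o\right)$ ($y{\left(o \right)} = \left(o + 5\right) \left(o - 5\right) = \left(5 + o\right) \left(-5 + o\right) = \left(-5 + o\right) \left(5 + o\right)$)
$W{\left(E \right)} = 4$
$y{\left(4 \right)} k{\left(4 \right)} W{\left(5^{2} \right)} = \left(-25 + 4^{2}\right) 4 \cdot 4 = \left(-25 + 16\right) 4 \cdot 4 = \left(-9\right) 4 \cdot 4 = \left(-36\right) 4 = -144$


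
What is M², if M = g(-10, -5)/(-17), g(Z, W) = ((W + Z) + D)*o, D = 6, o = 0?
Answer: 0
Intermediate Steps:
g(Z, W) = 0 (g(Z, W) = ((W + Z) + 6)*0 = (6 + W + Z)*0 = 0)
M = 0 (M = 0/(-17) = 0*(-1/17) = 0)
M² = 0² = 0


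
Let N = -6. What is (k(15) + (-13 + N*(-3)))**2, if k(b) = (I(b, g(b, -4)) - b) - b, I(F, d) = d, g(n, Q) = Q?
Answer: 841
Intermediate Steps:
k(b) = -4 - 2*b (k(b) = (-4 - b) - b = -4 - 2*b)
(k(15) + (-13 + N*(-3)))**2 = ((-4 - 2*15) + (-13 - 6*(-3)))**2 = ((-4 - 30) + (-13 + 18))**2 = (-34 + 5)**2 = (-29)**2 = 841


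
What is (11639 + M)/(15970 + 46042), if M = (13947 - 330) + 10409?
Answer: 35665/62012 ≈ 0.57513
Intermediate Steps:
M = 24026 (M = 13617 + 10409 = 24026)
(11639 + M)/(15970 + 46042) = (11639 + 24026)/(15970 + 46042) = 35665/62012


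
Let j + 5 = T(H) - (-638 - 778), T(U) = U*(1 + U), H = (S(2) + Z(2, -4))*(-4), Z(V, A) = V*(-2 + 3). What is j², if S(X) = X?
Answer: 2725801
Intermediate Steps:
Z(V, A) = V (Z(V, A) = V*1 = V)
H = -16 (H = (2 + 2)*(-4) = 4*(-4) = -16)
j = 1651 (j = -5 + (-16*(1 - 16) - (-638 - 778)) = -5 + (-16*(-15) - 1*(-1416)) = -5 + (240 + 1416) = -5 + 1656 = 1651)
j² = 1651² = 2725801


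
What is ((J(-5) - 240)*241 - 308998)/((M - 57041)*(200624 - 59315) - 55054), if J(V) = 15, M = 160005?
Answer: -363223/14549684822 ≈ -2.4964e-5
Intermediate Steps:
((J(-5) - 240)*241 - 308998)/((M - 57041)*(200624 - 59315) - 55054) = ((15 - 240)*241 - 308998)/((160005 - 57041)*(200624 - 59315) - 55054) = (-225*241 - 308998)/(102964*141309 - 55054) = (-54225 - 308998)/(14549739876 - 55054) = -363223/14549684822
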